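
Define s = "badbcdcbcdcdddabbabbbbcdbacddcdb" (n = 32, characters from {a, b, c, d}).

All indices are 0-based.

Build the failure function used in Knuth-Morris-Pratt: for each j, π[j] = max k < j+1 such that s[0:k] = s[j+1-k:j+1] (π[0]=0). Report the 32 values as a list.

π[0] = 0
j=1 s[j]='a': π[1]=0 (border '')
j=2 s[j]='d': π[2]=0 (border '')
j=3 s[j]='b': π[3]=1 (border 'b')
j=4 s[j]='c': k: 1→0; π[4]=0 (border '')
j=5 s[j]='d': π[5]=0 (border '')
j=6 s[j]='c': π[6]=0 (border '')
j=7 s[j]='b': π[7]=1 (border 'b')
j=8 s[j]='c': k: 1→0; π[8]=0 (border '')
j=9 s[j]='d': π[9]=0 (border '')
j=10 s[j]='c': π[10]=0 (border '')
j=11 s[j]='d': π[11]=0 (border '')
j=12 s[j]='d': π[12]=0 (border '')
j=13 s[j]='d': π[13]=0 (border '')
j=14 s[j]='a': π[14]=0 (border '')
j=15 s[j]='b': π[15]=1 (border 'b')
j=16 s[j]='b': k: 1→0; π[16]=1 (border 'b')
j=17 s[j]='a': π[17]=2 (border 'ba')
j=18 s[j]='b': k: 2→0; π[18]=1 (border 'b')
j=19 s[j]='b': k: 1→0; π[19]=1 (border 'b')
j=20 s[j]='b': k: 1→0; π[20]=1 (border 'b')
j=21 s[j]='b': k: 1→0; π[21]=1 (border 'b')
j=22 s[j]='c': k: 1→0; π[22]=0 (border '')
j=23 s[j]='d': π[23]=0 (border '')
j=24 s[j]='b': π[24]=1 (border 'b')
j=25 s[j]='a': π[25]=2 (border 'ba')
j=26 s[j]='c': k: 2→0; π[26]=0 (border '')
j=27 s[j]='d': π[27]=0 (border '')
j=28 s[j]='d': π[28]=0 (border '')
j=29 s[j]='c': π[29]=0 (border '')
j=30 s[j]='d': π[30]=0 (border '')
j=31 s[j]='b': π[31]=1 (border 'b')

[0, 0, 0, 1, 0, 0, 0, 1, 0, 0, 0, 0, 0, 0, 0, 1, 1, 2, 1, 1, 1, 1, 0, 0, 1, 2, 0, 0, 0, 0, 0, 1]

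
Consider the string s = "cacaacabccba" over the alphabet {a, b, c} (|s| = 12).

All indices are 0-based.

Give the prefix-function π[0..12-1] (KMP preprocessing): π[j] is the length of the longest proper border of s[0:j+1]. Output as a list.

π[0] = 0
j=1 s[j]='a': π[1]=0 (border '')
j=2 s[j]='c': π[2]=1 (border 'c')
j=3 s[j]='a': π[3]=2 (border 'ca')
j=4 s[j]='a': k: 2→0; π[4]=0 (border '')
j=5 s[j]='c': π[5]=1 (border 'c')
j=6 s[j]='a': π[6]=2 (border 'ca')
j=7 s[j]='b': k: 2→0; π[7]=0 (border '')
j=8 s[j]='c': π[8]=1 (border 'c')
j=9 s[j]='c': k: 1→0; π[9]=1 (border 'c')
j=10 s[j]='b': k: 1→0; π[10]=0 (border '')
j=11 s[j]='a': π[11]=0 (border '')

[0, 0, 1, 2, 0, 1, 2, 0, 1, 1, 0, 0]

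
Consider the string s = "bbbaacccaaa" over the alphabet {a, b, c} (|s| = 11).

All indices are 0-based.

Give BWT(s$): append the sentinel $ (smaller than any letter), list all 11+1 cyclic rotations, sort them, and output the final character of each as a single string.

aaacbabb$cca

rank  rotation      last
    0  $bbbaacccaaa  a
    1  a$bbbaacccaa  a
    2  aa$bbbaaccca  a
    3  aaa$bbbaaccc  c
    4  aacccaaa$bbb  b
    5  acccaaa$bbba  a
    6  baacccaaa$bb  b
    7  bbaacccaaa$b  b
    8  bbbaacccaaa$  $
    9  caaa$bbbaacc  c
   10  ccaaa$bbbaac  c
   11  cccaaa$bbbaa  a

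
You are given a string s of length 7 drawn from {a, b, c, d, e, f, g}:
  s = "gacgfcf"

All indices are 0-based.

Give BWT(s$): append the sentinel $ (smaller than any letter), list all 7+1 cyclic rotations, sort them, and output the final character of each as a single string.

fgfacg$c

rank  rotation  last
    0  $gacgfcf  f
    1  acgfcf$g  g
    2  cf$gacgf  f
    3  cgfcf$ga  a
    4  f$gacgfc  c
    5  fcf$gacg  g
    6  gacgfcf$  $
    7  gfcf$gac  c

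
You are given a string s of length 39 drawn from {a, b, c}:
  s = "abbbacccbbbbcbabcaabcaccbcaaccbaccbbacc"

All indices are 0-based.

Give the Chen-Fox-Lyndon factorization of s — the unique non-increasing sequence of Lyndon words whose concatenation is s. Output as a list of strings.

["abbbacccbbbbcbabc", "aabcaccbcaaccbaccbbacc"]

emit factor 1: 'abbbacccbbbbcbabc' (i=0, period=17)
emit factor 2: 'aabcaccbcaaccbaccbbacc' (i=17, period=22)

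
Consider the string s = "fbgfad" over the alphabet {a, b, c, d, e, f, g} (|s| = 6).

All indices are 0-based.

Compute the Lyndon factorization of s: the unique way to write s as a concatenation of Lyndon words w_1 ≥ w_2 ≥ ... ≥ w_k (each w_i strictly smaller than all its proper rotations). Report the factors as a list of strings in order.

emit factor 1: 'f' (i=0, period=1)
emit factor 2: 'bgf' (i=1, period=3)
emit factor 3: 'ad' (i=4, period=2)

["f", "bgf", "ad"]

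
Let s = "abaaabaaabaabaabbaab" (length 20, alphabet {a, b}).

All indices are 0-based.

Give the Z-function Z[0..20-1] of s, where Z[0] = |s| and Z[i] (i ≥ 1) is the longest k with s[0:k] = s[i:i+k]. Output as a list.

Z[0]=20
i=1: fresh scan; Z[1]=0
i=2: fresh scan; Z[2]=1 extend→box=[2,3)
i=3: fresh scan; Z[3]=1 extend→box=[3,4)
i=4: fresh scan; Z[4]=8 extend→box=[4,12)
i=5: min(r-i=7, Z[1]=0)=0; Z[5]=0
i=6: min(r-i=6, Z[2]=1)=1; Z[6]=1
i=7: min(r-i=5, Z[3]=1)=1; Z[7]=1
i=8: min(r-i=4, Z[4]=8)=4; Z[8]=4
i=9: min(r-i=3, Z[5]=0)=0; Z[9]=0
i=10: min(r-i=2, Z[6]=1)=1; Z[10]=1
i=11: min(r-i=1, Z[7]=1)=1; Z[11]=4 extend→box=[11,15)
i=12: min(r-i=3, Z[1]=0)=0; Z[12]=0
i=13: min(r-i=2, Z[2]=1)=1; Z[13]=1
i=14: min(r-i=1, Z[3]=1)=1; Z[14]=2 extend→box=[14,16)
i=15: min(r-i=1, Z[1]=0)=0; Z[15]=0
i=16: fresh scan; Z[16]=0
i=17: fresh scan; Z[17]=1 extend→box=[17,18)
i=18: fresh scan; Z[18]=2 extend→box=[18,20)
i=19: min(r-i=1, Z[1]=0)=0; Z[19]=0

[20, 0, 1, 1, 8, 0, 1, 1, 4, 0, 1, 4, 0, 1, 2, 0, 0, 1, 2, 0]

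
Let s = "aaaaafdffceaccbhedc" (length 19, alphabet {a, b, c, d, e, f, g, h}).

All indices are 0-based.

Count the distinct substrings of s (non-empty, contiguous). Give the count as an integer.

172

sorted suffixes:
  #0 SA[0]=0  'aaaaafdffceaccbhedc'
  #1 SA[1]=1  'aaaafdffceaccbhedc'
  #2 SA[2]=2  'aaafdffceaccbhedc'
  #3 SA[3]=3  'aafdffceaccbhedc'
  #4 SA[4]=11  'accbhedc'
  #5 SA[5]=4  'afdffceaccbhedc'
  #6 SA[6]=14  'bhedc'
  #7 SA[7]=18  'c'
  #8 SA[8]=13  'cbhedc'
  #9 SA[9]=12  'ccbhedc'
  #10 SA[10]=9  'ceaccbhedc'
  #11 SA[11]=17  'dc'
  #12 SA[12]=6  'dffceaccbhedc'
  #13 SA[13]=10  'eaccbhedc'
  #14 SA[14]=16  'edc'
  #15 SA[15]=8  'fceaccbhedc'
  #16 SA[16]=5  'fdffceaccbhedc'
  #17 SA[17]=7  'ffceaccbhedc'
  #18 SA[18]=15  'hedc'

SA = [0, 1, 2, 3, 11, 4, 14, 18, 13, 12, 9, 17, 6, 10, 16, 8, 5, 7, 15]
i: (SA[i-1],SA[i]) lcp shared
  1: (0,1) 4 'aaaa'
  2: (1,2) 3 'aaa'
  3: (2,3) 2 'aa'
  4: (3,11) 1 'a'
  5: (11,4) 1 'a'
  6: (4,14) 0 ''
  7: (14,18) 0 ''
  8: (18,13) 1 'c'
  9: (13,12) 1 'c'
  10: (12,9) 1 'c'
  11: (9,17) 0 ''
  12: (17,6) 1 'd'
  13: (6,10) 0 ''
  14: (10,16) 1 'e'
  15: (16,8) 0 ''
  16: (8,5) 1 'f'
  17: (5,7) 1 'f'
  18: (7,15) 0 ''

n(n+1)/2 = 19·20/2 = 190
Σ LCP = 0 + 4 + 3 + 2 + 1 + 1 + 0 + 0 + 1 + 1 + 1 + 0 + 1 + 0 + 1 + 0 + 1 + 1 + 0 = 18
distinct = 190 − 18 = 172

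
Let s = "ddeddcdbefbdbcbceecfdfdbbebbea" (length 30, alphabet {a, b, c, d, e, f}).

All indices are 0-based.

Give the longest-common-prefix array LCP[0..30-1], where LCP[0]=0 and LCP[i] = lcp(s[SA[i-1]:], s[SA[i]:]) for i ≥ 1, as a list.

sorted suffixes:
  #0 SA[0]=29  'a'
  #1 SA[1]=26  'bbea'
  #2 SA[2]=23  'bbebbea'
  #3 SA[3]=12  'bcbceecfdfdbbebbea'
  #4 SA[4]=14  'bceecfdfdbbebbea'
  #5 SA[5]=10  'bdbcbceecfdfdbbebbea'
  #6 SA[6]=27  'bea'
  #7 SA[7]=24  'bebbea'
  #8 SA[8]=7  'befbdbcbceecfdfdbbebbea'
  #9 SA[9]=13  'cbceecfdfdbbebbea'
  #10 SA[10]=5  'cdbefbdbcbceecfdfdbbebbea'
  #11 SA[11]=15  'ceecfdfdbbebbea'
  #12 SA[12]=18  'cfdfdbbebbea'
  #13 SA[13]=22  'dbbebbea'
  #14 SA[14]=11  'dbcbceecfdfdbbebbea'
  #15 SA[15]=6  'dbefbdbcbceecfdfdbbebbea'
  #16 SA[16]=4  'dcdbefbdbcbceecfdfdbbebbea'
  #17 SA[17]=3  'ddcdbefbdbcbceecfdfdbbebbea'
  #18 SA[18]=0  'ddeddcdbefbdbcbceecfdfdbbebbea'
  #19 SA[19]=1  'deddcdbefbdbcbceecfdfdbbebbea'
  #20 SA[20]=20  'dfdbbebbea'
  #21 SA[21]=28  'ea'
  #22 SA[22]=25  'ebbea'
  #23 SA[23]=17  'ecfdfdbbebbea'
  #24 SA[24]=2  'eddcdbefbdbcbceecfdfdbbebbea'
  #25 SA[25]=16  'eecfdfdbbebbea'
  #26 SA[26]=8  'efbdbcbceecfdfdbbebbea'
  #27 SA[27]=9  'fbdbcbceecfdfdbbebbea'
  #28 SA[28]=21  'fdbbebbea'
  #29 SA[29]=19  'fdfdbbebbea'

SA = [29, 26, 23, 12, 14, 10, 27, 24, 7, 13, 5, 15, 18, 22, 11, 6, 4, 3, 0, 1, 20, 28, 25, 17, 2, 16, 8, 9, 21, 19]
rank  pair      lcp
   1  s[29:],s[26:]  0  ''
   2  s[26:],s[23:]  3  'bbe'
   3  s[23:],s[12:]  1  'b'
   4  s[12:],s[14:]  2  'bc'
   5  s[14:],s[10:]  1  'b'
   6  s[10:],s[27:]  1  'b'
   7  s[27:],s[24:]  2  'be'
   8  s[24:],s[7:]  2  'be'
   9  s[7:],s[13:]  0  ''
  10  s[13:],s[5:]  1  'c'
  11  s[5:],s[15:]  1  'c'
  12  s[15:],s[18:]  1  'c'
  13  s[18:],s[22:]  0  ''
  14  s[22:],s[11:]  2  'db'
  15  s[11:],s[6:]  2  'db'
  16  s[6:],s[4:]  1  'd'
  17  s[4:],s[3:]  1  'd'
  18  s[3:],s[0:]  2  'dd'
  19  s[0:],s[1:]  1  'd'
  20  s[1:],s[20:]  1  'd'
  21  s[20:],s[28:]  0  ''
  22  s[28:],s[25:]  1  'e'
  23  s[25:],s[17:]  1  'e'
  24  s[17:],s[2:]  1  'e'
  25  s[2:],s[16:]  1  'e'
  26  s[16:],s[8:]  1  'e'
  27  s[8:],s[9:]  0  ''
  28  s[9:],s[21:]  1  'f'
  29  s[21:],s[19:]  2  'fd'

[0, 0, 3, 1, 2, 1, 1, 2, 2, 0, 1, 1, 1, 0, 2, 2, 1, 1, 2, 1, 1, 0, 1, 1, 1, 1, 1, 0, 1, 2]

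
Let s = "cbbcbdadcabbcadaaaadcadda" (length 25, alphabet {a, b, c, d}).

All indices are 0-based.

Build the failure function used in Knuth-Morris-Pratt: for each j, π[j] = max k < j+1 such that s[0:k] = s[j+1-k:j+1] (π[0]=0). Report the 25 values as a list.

π[0] = 0
j=1 s[j]='b': π[1]=0 (border '')
j=2 s[j]='b': π[2]=0 (border '')
j=3 s[j]='c': π[3]=1 (border 'c')
j=4 s[j]='b': π[4]=2 (border 'cb')
j=5 s[j]='d': k: 2→0; π[5]=0 (border '')
j=6 s[j]='a': π[6]=0 (border '')
j=7 s[j]='d': π[7]=0 (border '')
j=8 s[j]='c': π[8]=1 (border 'c')
j=9 s[j]='a': k: 1→0; π[9]=0 (border '')
j=10 s[j]='b': π[10]=0 (border '')
j=11 s[j]='b': π[11]=0 (border '')
j=12 s[j]='c': π[12]=1 (border 'c')
j=13 s[j]='a': k: 1→0; π[13]=0 (border '')
j=14 s[j]='d': π[14]=0 (border '')
j=15 s[j]='a': π[15]=0 (border '')
j=16 s[j]='a': π[16]=0 (border '')
j=17 s[j]='a': π[17]=0 (border '')
j=18 s[j]='a': π[18]=0 (border '')
j=19 s[j]='d': π[19]=0 (border '')
j=20 s[j]='c': π[20]=1 (border 'c')
j=21 s[j]='a': k: 1→0; π[21]=0 (border '')
j=22 s[j]='d': π[22]=0 (border '')
j=23 s[j]='d': π[23]=0 (border '')
j=24 s[j]='a': π[24]=0 (border '')

[0, 0, 0, 1, 2, 0, 0, 0, 1, 0, 0, 0, 1, 0, 0, 0, 0, 0, 0, 0, 1, 0, 0, 0, 0]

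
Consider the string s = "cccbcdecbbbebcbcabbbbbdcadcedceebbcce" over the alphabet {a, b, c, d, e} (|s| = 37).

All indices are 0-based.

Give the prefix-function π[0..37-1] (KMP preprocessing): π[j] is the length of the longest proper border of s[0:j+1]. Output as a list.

[0, 1, 2, 0, 1, 0, 0, 1, 0, 0, 0, 0, 0, 1, 0, 1, 0, 0, 0, 0, 0, 0, 0, 1, 0, 0, 1, 0, 0, 1, 0, 0, 0, 0, 1, 2, 0]

π[0] = 0
j=1 s[j]='c': π[1]=1 (border 'c')
j=2 s[j]='c': π[2]=2 (border 'cc')
j=3 s[j]='b': k: 2→1→0; π[3]=0 (border '')
j=4 s[j]='c': π[4]=1 (border 'c')
j=5 s[j]='d': k: 1→0; π[5]=0 (border '')
j=6 s[j]='e': π[6]=0 (border '')
j=7 s[j]='c': π[7]=1 (border 'c')
j=8 s[j]='b': k: 1→0; π[8]=0 (border '')
j=9 s[j]='b': π[9]=0 (border '')
j=10 s[j]='b': π[10]=0 (border '')
j=11 s[j]='e': π[11]=0 (border '')
j=12 s[j]='b': π[12]=0 (border '')
j=13 s[j]='c': π[13]=1 (border 'c')
j=14 s[j]='b': k: 1→0; π[14]=0 (border '')
j=15 s[j]='c': π[15]=1 (border 'c')
j=16 s[j]='a': k: 1→0; π[16]=0 (border '')
j=17 s[j]='b': π[17]=0 (border '')
j=18 s[j]='b': π[18]=0 (border '')
j=19 s[j]='b': π[19]=0 (border '')
j=20 s[j]='b': π[20]=0 (border '')
j=21 s[j]='b': π[21]=0 (border '')
j=22 s[j]='d': π[22]=0 (border '')
j=23 s[j]='c': π[23]=1 (border 'c')
j=24 s[j]='a': k: 1→0; π[24]=0 (border '')
j=25 s[j]='d': π[25]=0 (border '')
j=26 s[j]='c': π[26]=1 (border 'c')
j=27 s[j]='e': k: 1→0; π[27]=0 (border '')
j=28 s[j]='d': π[28]=0 (border '')
j=29 s[j]='c': π[29]=1 (border 'c')
j=30 s[j]='e': k: 1→0; π[30]=0 (border '')
j=31 s[j]='e': π[31]=0 (border '')
j=32 s[j]='b': π[32]=0 (border '')
j=33 s[j]='b': π[33]=0 (border '')
j=34 s[j]='c': π[34]=1 (border 'c')
j=35 s[j]='c': π[35]=2 (border 'cc')
j=36 s[j]='e': k: 2→1→0; π[36]=0 (border '')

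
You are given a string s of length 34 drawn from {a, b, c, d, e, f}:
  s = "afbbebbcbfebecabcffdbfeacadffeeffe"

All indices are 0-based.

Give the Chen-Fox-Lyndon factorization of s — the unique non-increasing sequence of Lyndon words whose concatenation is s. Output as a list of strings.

emit factor 1: 'afbbebbcbfebec' (i=0, period=14)
emit factor 2: 'abcffdbfeacadffeeffe' (i=14, period=20)

["afbbebbcbfebec", "abcffdbfeacadffeeffe"]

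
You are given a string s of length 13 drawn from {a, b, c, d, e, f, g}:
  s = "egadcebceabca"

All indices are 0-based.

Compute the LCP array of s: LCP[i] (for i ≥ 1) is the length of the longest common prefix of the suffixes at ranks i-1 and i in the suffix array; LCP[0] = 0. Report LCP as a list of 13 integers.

rank→(start, suffix):
  0 → (12, 'a')
  1 → (9, 'abca')
  2 → (2, 'adcebceabca')
  3 → (10, 'bca')
  4 → (6, 'bceabca')
  5 → (11, 'ca')
  6 → (7, 'ceabca')
  7 → (4, 'cebceabca')
  8 → (3, 'dcebceabca')
  9 → (8, 'eabca')
  10 → (5, 'ebceabca')
  11 → (0, 'egadcebceabca')
  12 → (1, 'gadcebceabca')

SA = [12, 9, 2, 10, 6, 11, 7, 4, 3, 8, 5, 0, 1]
rank  pair      lcp
   1  s[12:],s[9:]  1  'a'
   2  s[9:],s[2:]  1  'a'
   3  s[2:],s[10:]  0  ''
   4  s[10:],s[6:]  2  'bc'
   5  s[6:],s[11:]  0  ''
   6  s[11:],s[7:]  1  'c'
   7  s[7:],s[4:]  2  'ce'
   8  s[4:],s[3:]  0  ''
   9  s[3:],s[8:]  0  ''
  10  s[8:],s[5:]  1  'e'
  11  s[5:],s[0:]  1  'e'
  12  s[0:],s[1:]  0  ''

[0, 1, 1, 0, 2, 0, 1, 2, 0, 0, 1, 1, 0]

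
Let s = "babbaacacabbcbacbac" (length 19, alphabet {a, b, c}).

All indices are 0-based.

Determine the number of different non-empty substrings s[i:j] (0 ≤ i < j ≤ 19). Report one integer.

rank→(start, suffix):
  0 → (4, 'aacacabbcbacbac')
  1 → (1, 'abbaacacabbcbacbac')
  2 → (9, 'abbcbacbac')
  3 → (17, 'ac')
  4 → (7, 'acabbcbacbac')
  5 → (5, 'acacabbcbacbac')
  6 → (14, 'acbac')
  7 → (3, 'baacacabbcbacbac')
  8 → (0, 'babbaacacabbcbacbac')
  9 → (16, 'bac')
  10 → (13, 'bacbac')
  11 → (2, 'bbaacacabbcbacbac')
  12 → (10, 'bbcbacbac')
  13 → (11, 'bcbacbac')
  14 → (18, 'c')
  15 → (8, 'cabbcbacbac')
  16 → (6, 'cacabbcbacbac')
  17 → (15, 'cbac')
  18 → (12, 'cbacbac')

SA = [4, 1, 9, 17, 7, 5, 14, 3, 0, 16, 13, 2, 10, 11, 18, 8, 6, 15, 12]
[i] adj suffixes → lcp
  [1] 4/1 → 1 ('a')
  [2] 1/9 → 3 ('abb')
  [3] 9/17 → 1 ('a')
  [4] 17/7 → 2 ('ac')
  [5] 7/5 → 3 ('aca')
  [6] 5/14 → 2 ('ac')
  [7] 14/3 → 0 ('')
  [8] 3/0 → 2 ('ba')
  [9] 0/16 → 2 ('ba')
  [10] 16/13 → 3 ('bac')
  [11] 13/2 → 1 ('b')
  [12] 2/10 → 2 ('bb')
  [13] 10/11 → 1 ('b')
  [14] 11/18 → 0 ('')
  [15] 18/8 → 1 ('c')
  [16] 8/6 → 2 ('ca')
  [17] 6/15 → 1 ('c')
  [18] 15/12 → 4 ('cbac')

n(n+1)/2 = 19·20/2 = 190
Σ LCP = 0 + 1 + 3 + 1 + 2 + 3 + 2 + 0 + 2 + 2 + 3 + 1 + 2 + 1 + 0 + 1 + 2 + 1 + 4 = 31
distinct = 190 − 31 = 159

159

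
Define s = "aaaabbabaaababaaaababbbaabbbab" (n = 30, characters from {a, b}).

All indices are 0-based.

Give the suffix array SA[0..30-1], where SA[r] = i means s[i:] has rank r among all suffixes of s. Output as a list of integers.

[14, 0, 8, 15, 1, 9, 16, 2, 23, 28, 12, 6, 10, 17, 3, 19, 24, 29, 13, 7, 22, 27, 11, 5, 18, 21, 26, 4, 20, 25]

sorted suffixes:
  #0 SA[0]=14  'aaaababbbaabbbab'
  #1 SA[1]=0  'aaaabbabaaababaaaababbbaabbbab'
  #2 SA[2]=8  'aaababaaaababbbaabbbab'
  #3 SA[3]=15  'aaababbbaabbbab'
  #4 SA[4]=1  'aaabbabaaababaaaababbbaabbbab'
  #5 SA[5]=9  'aababaaaababbbaabbbab'
  #6 SA[6]=16  'aababbbaabbbab'
  #7 SA[7]=2  'aabbabaaababaaaababbbaabbbab'
  #8 SA[8]=23  'aabbbab'
  #9 SA[9]=28  'ab'
  #10 SA[10]=12  'abaaaababbbaabbbab'
  #11 SA[11]=6  'abaaababaaaababbbaabbbab'
  #12 SA[12]=10  'ababaaaababbbaabbbab'
  #13 SA[13]=17  'ababbbaabbbab'
  #14 SA[14]=3  'abbabaaababaaaababbbaabbbab'
  #15 SA[15]=19  'abbbaabbbab'
  #16 SA[16]=24  'abbbab'
  #17 SA[17]=29  'b'
  #18 SA[18]=13  'baaaababbbaabbbab'
  #19 SA[19]=7  'baaababaaaababbbaabbbab'
  #20 SA[20]=22  'baabbbab'
  #21 SA[21]=27  'bab'
  #22 SA[22]=11  'babaaaababbbaabbbab'
  #23 SA[23]=5  'babaaababaaaababbbaabbbab'
  #24 SA[24]=18  'babbbaabbbab'
  #25 SA[25]=21  'bbaabbbab'
  #26 SA[26]=26  'bbab'
  #27 SA[27]=4  'bbabaaababaaaababbbaabbbab'
  #28 SA[28]=20  'bbbaabbbab'
  #29 SA[29]=25  'bbbab'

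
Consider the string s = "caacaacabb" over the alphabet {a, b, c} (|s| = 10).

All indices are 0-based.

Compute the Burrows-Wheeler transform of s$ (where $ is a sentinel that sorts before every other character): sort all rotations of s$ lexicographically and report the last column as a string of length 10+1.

bcccaaba$aa

rank  rotation     last
    0  $caacaacabb  b
    1  aacaacabb$c  c
    2  aacabb$caac  c
    3  abb$caacaac  c
    4  acaacabb$ca  a
    5  acabb$caaca  a
    6  b$caacaacab  b
    7  bb$caacaaca  a
    8  caacaacabb$  $
    9  caacabb$caa  a
   10  cabb$caacaa  a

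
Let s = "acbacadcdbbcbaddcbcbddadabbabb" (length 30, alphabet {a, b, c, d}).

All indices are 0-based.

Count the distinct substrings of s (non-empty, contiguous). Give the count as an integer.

421

rank→(start, suffix):
  0 → (27, 'abb')
  1 → (24, 'abbabb')
  2 → (3, 'acadcdbbcbaddcbcbddadabbabb')
  3 → (0, 'acbacadcdbbcbaddcbcbddadabbabb')
  4 → (22, 'adabbabb')
  5 → (5, 'adcdbbcbaddcbcbddadabbabb')
  6 → (13, 'addcbcbddadabbabb')
  7 → (29, 'b')
  8 → (26, 'babb')
  9 → (2, 'bacadcdbbcbaddcbcbddadabbabb')
  10 → (12, 'baddcbcbddadabbabb')
  11 → (28, 'bb')
  12 → (25, 'bbabb')
  13 → (9, 'bbcbaddcbcbddadabbabb')
  14 → (10, 'bcbaddcbcbddadabbabb')
  15 → (17, 'bcbddadabbabb')
  16 → (19, 'bddadabbabb')
  17 → (4, 'cadcdbbcbaddcbcbddadabbabb')
  18 → (1, 'cbacadcdbbcbaddcbcbddadabbabb')
  19 → (11, 'cbaddcbcbddadabbabb')
  20 → (16, 'cbcbddadabbabb')
  21 → (18, 'cbddadabbabb')
  22 → (7, 'cdbbcbaddcbcbddadabbabb')
  23 → (23, 'dabbabb')
  24 → (21, 'dadabbabb')
  25 → (8, 'dbbcbaddcbcbddadabbabb')
  26 → (15, 'dcbcbddadabbabb')
  27 → (6, 'dcdbbcbaddcbcbddadabbabb')
  28 → (20, 'ddadabbabb')
  29 → (14, 'ddcbcbddadabbabb')

SA = [27, 24, 3, 0, 22, 5, 13, 29, 26, 2, 12, 28, 25, 9, 10, 17, 19, 4, 1, 11, 16, 18, 7, 23, 21, 8, 15, 6, 20, 14]
i: (SA[i-1],SA[i]) lcp shared
  1: (27,24) 3 'abb'
  2: (24,3) 1 'a'
  3: (3,0) 2 'ac'
  4: (0,22) 1 'a'
  5: (22,5) 2 'ad'
  6: (5,13) 2 'ad'
  7: (13,29) 0 ''
  8: (29,26) 1 'b'
  9: (26,2) 2 'ba'
  10: (2,12) 2 'ba'
  11: (12,28) 1 'b'
  12: (28,25) 2 'bb'
  13: (25,9) 2 'bb'
  14: (9,10) 1 'b'
  15: (10,17) 3 'bcb'
  16: (17,19) 1 'b'
  17: (19,4) 0 ''
  18: (4,1) 1 'c'
  19: (1,11) 3 'cba'
  20: (11,16) 2 'cb'
  21: (16,18) 2 'cb'
  22: (18,7) 1 'c'
  23: (7,23) 0 ''
  24: (23,21) 2 'da'
  25: (21,8) 1 'd'
  26: (8,15) 1 'd'
  27: (15,6) 2 'dc'
  28: (6,20) 1 'd'
  29: (20,14) 2 'dd'

n(n+1)/2 = 30·31/2 = 465
Σ LCP = 0 + 3 + 1 + 2 + 1 + 2 + 2 + 0 + 1 + 2 + 2 + 1 + 2 + 2 + 1 + 3 + 1 + 0 + 1 + 3 + 2 + 2 + 1 + 0 + 2 + 1 + 1 + 2 + 1 + 2 = 44
distinct = 465 − 44 = 421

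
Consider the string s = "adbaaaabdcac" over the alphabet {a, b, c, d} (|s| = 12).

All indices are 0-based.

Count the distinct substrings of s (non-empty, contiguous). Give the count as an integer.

67

sorted suffixes:
  #0 SA[0]=3  'aaaabdcac'
  #1 SA[1]=4  'aaabdcac'
  #2 SA[2]=5  'aabdcac'
  #3 SA[3]=6  'abdcac'
  #4 SA[4]=10  'ac'
  #5 SA[5]=0  'adbaaaabdcac'
  #6 SA[6]=2  'baaaabdcac'
  #7 SA[7]=7  'bdcac'
  #8 SA[8]=11  'c'
  #9 SA[9]=9  'cac'
  #10 SA[10]=1  'dbaaaabdcac'
  #11 SA[11]=8  'dcac'

SA = [3, 4, 5, 6, 10, 0, 2, 7, 11, 9, 1, 8]
[i] adj suffixes → lcp
  [1] 3/4 → 3 ('aaa')
  [2] 4/5 → 2 ('aa')
  [3] 5/6 → 1 ('a')
  [4] 6/10 → 1 ('a')
  [5] 10/0 → 1 ('a')
  [6] 0/2 → 0 ('')
  [7] 2/7 → 1 ('b')
  [8] 7/11 → 0 ('')
  [9] 11/9 → 1 ('c')
  [10] 9/1 → 0 ('')
  [11] 1/8 → 1 ('d')

n(n+1)/2 = 12·13/2 = 78
Σ LCP = 0 + 3 + 2 + 1 + 1 + 1 + 0 + 1 + 0 + 1 + 0 + 1 = 11
distinct = 78 − 11 = 67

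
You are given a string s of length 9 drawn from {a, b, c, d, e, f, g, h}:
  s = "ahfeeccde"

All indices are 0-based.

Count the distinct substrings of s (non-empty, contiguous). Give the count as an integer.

42

rank | idx | suffix
   0 |   0 | ahfeeccde
   1 |   5 | ccde
   2 |   6 | cde
   3 |   7 | de
   4 |   8 | e
   5 |   4 | eccde
   6 |   3 | eeccde
   7 |   2 | feeccde
   8 |   1 | hfeeccde

SA = [0, 5, 6, 7, 8, 4, 3, 2, 1]
rank  pair      lcp
   1  s[0:],s[5:]  0  ''
   2  s[5:],s[6:]  1  'c'
   3  s[6:],s[7:]  0  ''
   4  s[7:],s[8:]  0  ''
   5  s[8:],s[4:]  1  'e'
   6  s[4:],s[3:]  1  'e'
   7  s[3:],s[2:]  0  ''
   8  s[2:],s[1:]  0  ''

n(n+1)/2 = 9·10/2 = 45
Σ LCP = 0 + 0 + 1 + 0 + 0 + 1 + 1 + 0 + 0 = 3
distinct = 45 − 3 = 42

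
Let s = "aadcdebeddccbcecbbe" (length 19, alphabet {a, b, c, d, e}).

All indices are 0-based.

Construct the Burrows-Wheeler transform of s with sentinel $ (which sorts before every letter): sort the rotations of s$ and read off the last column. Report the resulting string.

rank  rotation              last
    0  $aadcdebeddccbcecbbe  e
    1  aadcdebeddccbcecbbe$  $
    2  adcdebeddccbcecbbe$a  a
    3  bbe$aadcdebeddccbcec  c
    4  bcecbbe$aadcdebeddcc  c
    5  be$aadcdebeddccbcecb  b
    6  beddccbcecbbe$aadcde  e
    7  cbbe$aadcdebeddccbce  e
    8  cbcecbbe$aadcdebeddc  c
    9  ccbcecbbe$aadcdebedd  d
   10  cdebeddccbcecbbe$aad  d
   11  cecbbe$aadcdebeddccb  b
   12  dccbcecbbe$aadcdebed  d
   13  dcdebeddccbcecbbe$aa  a
   14  ddccbcecbbe$aadcdebe  e
   15  debeddccbcecbbe$aadc  c
   16  e$aadcdebeddccbcecbb  b
   17  ebeddccbcecbbe$aadcd  d
   18  ecbbe$aadcdebeddccbc  c
   19  eddccbcecbbe$aadcdeb  b

e$accbeecddbdaecbdcb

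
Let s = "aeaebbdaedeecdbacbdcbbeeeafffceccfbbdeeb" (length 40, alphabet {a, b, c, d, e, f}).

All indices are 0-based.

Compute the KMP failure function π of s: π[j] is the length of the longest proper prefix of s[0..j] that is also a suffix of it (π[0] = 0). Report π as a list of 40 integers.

π[0] = 0
j=1 s[j]='e': π[1]=0 (border '')
j=2 s[j]='a': π[2]=1 (border 'a')
j=3 s[j]='e': π[3]=2 (border 'ae')
j=4 s[j]='b': k: 2→0; π[4]=0 (border '')
j=5 s[j]='b': π[5]=0 (border '')
j=6 s[j]='d': π[6]=0 (border '')
j=7 s[j]='a': π[7]=1 (border 'a')
j=8 s[j]='e': π[8]=2 (border 'ae')
j=9 s[j]='d': k: 2→0; π[9]=0 (border '')
j=10 s[j]='e': π[10]=0 (border '')
j=11 s[j]='e': π[11]=0 (border '')
j=12 s[j]='c': π[12]=0 (border '')
j=13 s[j]='d': π[13]=0 (border '')
j=14 s[j]='b': π[14]=0 (border '')
j=15 s[j]='a': π[15]=1 (border 'a')
j=16 s[j]='c': k: 1→0; π[16]=0 (border '')
j=17 s[j]='b': π[17]=0 (border '')
j=18 s[j]='d': π[18]=0 (border '')
j=19 s[j]='c': π[19]=0 (border '')
j=20 s[j]='b': π[20]=0 (border '')
j=21 s[j]='b': π[21]=0 (border '')
j=22 s[j]='e': π[22]=0 (border '')
j=23 s[j]='e': π[23]=0 (border '')
j=24 s[j]='e': π[24]=0 (border '')
j=25 s[j]='a': π[25]=1 (border 'a')
j=26 s[j]='f': k: 1→0; π[26]=0 (border '')
j=27 s[j]='f': π[27]=0 (border '')
j=28 s[j]='f': π[28]=0 (border '')
j=29 s[j]='c': π[29]=0 (border '')
j=30 s[j]='e': π[30]=0 (border '')
j=31 s[j]='c': π[31]=0 (border '')
j=32 s[j]='c': π[32]=0 (border '')
j=33 s[j]='f': π[33]=0 (border '')
j=34 s[j]='b': π[34]=0 (border '')
j=35 s[j]='b': π[35]=0 (border '')
j=36 s[j]='d': π[36]=0 (border '')
j=37 s[j]='e': π[37]=0 (border '')
j=38 s[j]='e': π[38]=0 (border '')
j=39 s[j]='b': π[39]=0 (border '')

[0, 0, 1, 2, 0, 0, 0, 1, 2, 0, 0, 0, 0, 0, 0, 1, 0, 0, 0, 0, 0, 0, 0, 0, 0, 1, 0, 0, 0, 0, 0, 0, 0, 0, 0, 0, 0, 0, 0, 0]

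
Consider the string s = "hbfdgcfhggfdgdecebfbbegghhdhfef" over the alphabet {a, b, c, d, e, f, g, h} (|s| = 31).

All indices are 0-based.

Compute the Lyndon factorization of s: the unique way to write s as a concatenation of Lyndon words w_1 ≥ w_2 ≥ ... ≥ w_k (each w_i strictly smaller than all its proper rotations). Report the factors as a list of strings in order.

emit factor 1: 'h' (i=0, period=1)
emit factor 2: 'bfdgcfhggfdgdece' (i=1, period=16)
emit factor 3: 'bf' (i=17, period=2)
emit factor 4: 'bbegghhdhfef' (i=19, period=12)

["h", "bfdgcfhggfdgdece", "bf", "bbegghhdhfef"]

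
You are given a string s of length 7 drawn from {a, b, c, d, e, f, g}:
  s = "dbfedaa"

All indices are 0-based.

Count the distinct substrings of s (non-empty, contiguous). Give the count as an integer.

rank→(start, suffix):
  0 → (6, 'a')
  1 → (5, 'aa')
  2 → (1, 'bfedaa')
  3 → (4, 'daa')
  4 → (0, 'dbfedaa')
  5 → (3, 'edaa')
  6 → (2, 'fedaa')

SA = [6, 5, 1, 4, 0, 3, 2]
[i] adj suffixes → lcp
  [1] 6/5 → 1 ('a')
  [2] 5/1 → 0 ('')
  [3] 1/4 → 0 ('')
  [4] 4/0 → 1 ('d')
  [5] 0/3 → 0 ('')
  [6] 3/2 → 0 ('')

n(n+1)/2 = 7·8/2 = 28
Σ LCP = 0 + 1 + 0 + 0 + 1 + 0 + 0 = 2
distinct = 28 − 2 = 26

26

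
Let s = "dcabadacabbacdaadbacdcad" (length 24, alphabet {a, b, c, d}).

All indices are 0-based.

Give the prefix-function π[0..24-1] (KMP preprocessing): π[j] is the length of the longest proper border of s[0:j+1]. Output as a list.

[0, 0, 0, 0, 0, 1, 0, 0, 0, 0, 0, 0, 0, 1, 0, 0, 1, 0, 0, 0, 1, 2, 3, 1]

π[0] = 0
j=1 s[j]='c': π[1]=0 (border '')
j=2 s[j]='a': π[2]=0 (border '')
j=3 s[j]='b': π[3]=0 (border '')
j=4 s[j]='a': π[4]=0 (border '')
j=5 s[j]='d': π[5]=1 (border 'd')
j=6 s[j]='a': k: 1→0; π[6]=0 (border '')
j=7 s[j]='c': π[7]=0 (border '')
j=8 s[j]='a': π[8]=0 (border '')
j=9 s[j]='b': π[9]=0 (border '')
j=10 s[j]='b': π[10]=0 (border '')
j=11 s[j]='a': π[11]=0 (border '')
j=12 s[j]='c': π[12]=0 (border '')
j=13 s[j]='d': π[13]=1 (border 'd')
j=14 s[j]='a': k: 1→0; π[14]=0 (border '')
j=15 s[j]='a': π[15]=0 (border '')
j=16 s[j]='d': π[16]=1 (border 'd')
j=17 s[j]='b': k: 1→0; π[17]=0 (border '')
j=18 s[j]='a': π[18]=0 (border '')
j=19 s[j]='c': π[19]=0 (border '')
j=20 s[j]='d': π[20]=1 (border 'd')
j=21 s[j]='c': π[21]=2 (border 'dc')
j=22 s[j]='a': π[22]=3 (border 'dca')
j=23 s[j]='d': k: 3→0; π[23]=1 (border 'd')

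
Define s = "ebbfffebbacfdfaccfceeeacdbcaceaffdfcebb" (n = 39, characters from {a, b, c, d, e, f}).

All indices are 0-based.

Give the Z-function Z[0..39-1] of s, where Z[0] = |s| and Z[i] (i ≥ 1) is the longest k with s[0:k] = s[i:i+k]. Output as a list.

[39, 0, 0, 0, 0, 0, 3, 0, 0, 0, 0, 0, 0, 0, 0, 0, 0, 0, 0, 1, 1, 1, 0, 0, 0, 0, 0, 0, 0, 1, 0, 0, 0, 0, 0, 0, 3, 0, 0]

Z[0]=39
i=1: outside box; Z[1]=0
i=2: outside box; Z[2]=0
i=3: outside box; Z[3]=0
i=4: outside box; Z[4]=0
i=5: outside box; Z[5]=0
i=6: outside box; Z[6]=3 extend→box=[6,9)
i=7: min(r-i=2, Z[1]=0)=0; Z[7]=0
i=8: min(r-i=1, Z[2]=0)=0; Z[8]=0
i=9: outside box; Z[9]=0
i=10: outside box; Z[10]=0
i=11: outside box; Z[11]=0
i=12: outside box; Z[12]=0
i=13: outside box; Z[13]=0
i=14: outside box; Z[14]=0
i=15: outside box; Z[15]=0
i=16: outside box; Z[16]=0
i=17: outside box; Z[17]=0
i=18: outside box; Z[18]=0
i=19: outside box; Z[19]=1 extend→box=[19,20)
i=20: outside box; Z[20]=1 extend→box=[20,21)
i=21: outside box; Z[21]=1 extend→box=[21,22)
i=22: outside box; Z[22]=0
i=23: outside box; Z[23]=0
i=24: outside box; Z[24]=0
i=25: outside box; Z[25]=0
i=26: outside box; Z[26]=0
i=27: outside box; Z[27]=0
i=28: outside box; Z[28]=0
i=29: outside box; Z[29]=1 extend→box=[29,30)
i=30: outside box; Z[30]=0
i=31: outside box; Z[31]=0
i=32: outside box; Z[32]=0
i=33: outside box; Z[33]=0
i=34: outside box; Z[34]=0
i=35: outside box; Z[35]=0
i=36: outside box; Z[36]=3 extend→box=[36,39)
i=37: min(r-i=2, Z[1]=0)=0; Z[37]=0
i=38: min(r-i=1, Z[2]=0)=0; Z[38]=0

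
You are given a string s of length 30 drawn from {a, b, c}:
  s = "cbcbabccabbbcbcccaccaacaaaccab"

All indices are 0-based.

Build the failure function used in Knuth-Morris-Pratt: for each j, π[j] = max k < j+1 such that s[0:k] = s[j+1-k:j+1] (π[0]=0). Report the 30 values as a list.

[0, 0, 1, 2, 0, 0, 1, 1, 0, 0, 0, 0, 1, 2, 3, 1, 1, 0, 1, 1, 0, 0, 1, 0, 0, 0, 1, 1, 0, 0]

π[0] = 0
j=1 s[j]='b': π[1]=0 (border '')
j=2 s[j]='c': π[2]=1 (border 'c')
j=3 s[j]='b': π[3]=2 (border 'cb')
j=4 s[j]='a': k: 2→0; π[4]=0 (border '')
j=5 s[j]='b': π[5]=0 (border '')
j=6 s[j]='c': π[6]=1 (border 'c')
j=7 s[j]='c': k: 1→0; π[7]=1 (border 'c')
j=8 s[j]='a': k: 1→0; π[8]=0 (border '')
j=9 s[j]='b': π[9]=0 (border '')
j=10 s[j]='b': π[10]=0 (border '')
j=11 s[j]='b': π[11]=0 (border '')
j=12 s[j]='c': π[12]=1 (border 'c')
j=13 s[j]='b': π[13]=2 (border 'cb')
j=14 s[j]='c': π[14]=3 (border 'cbc')
j=15 s[j]='c': k: 3→1→0; π[15]=1 (border 'c')
j=16 s[j]='c': k: 1→0; π[16]=1 (border 'c')
j=17 s[j]='a': k: 1→0; π[17]=0 (border '')
j=18 s[j]='c': π[18]=1 (border 'c')
j=19 s[j]='c': k: 1→0; π[19]=1 (border 'c')
j=20 s[j]='a': k: 1→0; π[20]=0 (border '')
j=21 s[j]='a': π[21]=0 (border '')
j=22 s[j]='c': π[22]=1 (border 'c')
j=23 s[j]='a': k: 1→0; π[23]=0 (border '')
j=24 s[j]='a': π[24]=0 (border '')
j=25 s[j]='a': π[25]=0 (border '')
j=26 s[j]='c': π[26]=1 (border 'c')
j=27 s[j]='c': k: 1→0; π[27]=1 (border 'c')
j=28 s[j]='a': k: 1→0; π[28]=0 (border '')
j=29 s[j]='b': π[29]=0 (border '')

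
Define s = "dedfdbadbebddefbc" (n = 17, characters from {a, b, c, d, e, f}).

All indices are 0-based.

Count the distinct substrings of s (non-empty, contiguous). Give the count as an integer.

rank→(start, suffix):
  0 → (6, 'adbebddefbc')
  1 → (5, 'badbebddefbc')
  2 → (15, 'bc')
  3 → (10, 'bddefbc')
  4 → (8, 'bebddefbc')
  5 → (16, 'c')
  6 → (4, 'dbadbebddefbc')
  7 → (7, 'dbebddefbc')
  8 → (11, 'ddefbc')
  9 → (0, 'dedfdbadbebddefbc')
  10 → (12, 'defbc')
  11 → (2, 'dfdbadbebddefbc')
  12 → (9, 'ebddefbc')
  13 → (1, 'edfdbadbebddefbc')
  14 → (13, 'efbc')
  15 → (14, 'fbc')
  16 → (3, 'fdbadbebddefbc')

SA = [6, 5, 15, 10, 8, 16, 4, 7, 11, 0, 12, 2, 9, 1, 13, 14, 3]
rank  pair      lcp
   1  s[6:],s[5:]  0  ''
   2  s[5:],s[15:]  1  'b'
   3  s[15:],s[10:]  1  'b'
   4  s[10:],s[8:]  1  'b'
   5  s[8:],s[16:]  0  ''
   6  s[16:],s[4:]  0  ''
   7  s[4:],s[7:]  2  'db'
   8  s[7:],s[11:]  1  'd'
   9  s[11:],s[0:]  1  'd'
  10  s[0:],s[12:]  2  'de'
  11  s[12:],s[2:]  1  'd'
  12  s[2:],s[9:]  0  ''
  13  s[9:],s[1:]  1  'e'
  14  s[1:],s[13:]  1  'e'
  15  s[13:],s[14:]  0  ''
  16  s[14:],s[3:]  1  'f'

n(n+1)/2 = 17·18/2 = 153
Σ LCP = 0 + 0 + 1 + 1 + 1 + 0 + 0 + 2 + 1 + 1 + 2 + 1 + 0 + 1 + 1 + 0 + 1 = 13
distinct = 153 − 13 = 140

140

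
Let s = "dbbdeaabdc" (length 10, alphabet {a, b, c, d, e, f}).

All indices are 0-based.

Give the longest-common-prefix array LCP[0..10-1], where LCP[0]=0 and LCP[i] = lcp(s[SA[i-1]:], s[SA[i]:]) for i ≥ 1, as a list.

sorted suffixes:
  #0 SA[0]=5  'aabdc'
  #1 SA[1]=6  'abdc'
  #2 SA[2]=1  'bbdeaabdc'
  #3 SA[3]=7  'bdc'
  #4 SA[4]=2  'bdeaabdc'
  #5 SA[5]=9  'c'
  #6 SA[6]=0  'dbbdeaabdc'
  #7 SA[7]=8  'dc'
  #8 SA[8]=3  'deaabdc'
  #9 SA[9]=4  'eaabdc'

SA = [5, 6, 1, 7, 2, 9, 0, 8, 3, 4]
rank  pair      lcp
   1  s[5:],s[6:]  1  'a'
   2  s[6:],s[1:]  0  ''
   3  s[1:],s[7:]  1  'b'
   4  s[7:],s[2:]  2  'bd'
   5  s[2:],s[9:]  0  ''
   6  s[9:],s[0:]  0  ''
   7  s[0:],s[8:]  1  'd'
   8  s[8:],s[3:]  1  'd'
   9  s[3:],s[4:]  0  ''

[0, 1, 0, 1, 2, 0, 0, 1, 1, 0]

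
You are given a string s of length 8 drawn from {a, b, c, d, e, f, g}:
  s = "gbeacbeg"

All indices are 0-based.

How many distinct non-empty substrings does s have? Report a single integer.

sorted suffixes:
  #0 SA[0]=3  'acbeg'
  #1 SA[1]=1  'beacbeg'
  #2 SA[2]=5  'beg'
  #3 SA[3]=4  'cbeg'
  #4 SA[4]=2  'eacbeg'
  #5 SA[5]=6  'eg'
  #6 SA[6]=7  'g'
  #7 SA[7]=0  'gbeacbeg'

SA = [3, 1, 5, 4, 2, 6, 7, 0]
i: (SA[i-1],SA[i]) lcp shared
  1: (3,1) 0 ''
  2: (1,5) 2 'be'
  3: (5,4) 0 ''
  4: (4,2) 0 ''
  5: (2,6) 1 'e'
  6: (6,7) 0 ''
  7: (7,0) 1 'g'

n(n+1)/2 = 8·9/2 = 36
Σ LCP = 0 + 0 + 2 + 0 + 0 + 1 + 0 + 1 = 4
distinct = 36 − 4 = 32

32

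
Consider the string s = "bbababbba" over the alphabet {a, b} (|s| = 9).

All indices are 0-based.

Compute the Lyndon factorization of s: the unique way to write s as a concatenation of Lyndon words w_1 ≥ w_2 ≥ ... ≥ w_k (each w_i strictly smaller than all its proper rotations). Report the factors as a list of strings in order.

emit factor 1: 'b' (i=0, period=1)
emit factor 2: 'b' (i=1, period=1)
emit factor 3: 'ababbb' (i=2, period=6)
emit factor 4: 'a' (i=8, period=1)

["b", "b", "ababbb", "a"]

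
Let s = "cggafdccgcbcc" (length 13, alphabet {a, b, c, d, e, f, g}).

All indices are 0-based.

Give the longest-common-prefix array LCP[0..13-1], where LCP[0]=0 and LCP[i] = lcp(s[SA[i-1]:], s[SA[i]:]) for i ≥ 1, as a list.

[0, 0, 0, 1, 1, 2, 1, 2, 0, 0, 0, 1, 1]

rank | idx | suffix
   0 |   3 | afdccgcbcc
   1 |  10 | bcc
   2 |  12 | c
   3 |   9 | cbcc
   4 |  11 | cc
   5 |   6 | ccgcbcc
   6 |   7 | cgcbcc
   7 |   0 | cggafdccgcbcc
   8 |   5 | dccgcbcc
   9 |   4 | fdccgcbcc
  10 |   2 | gafdccgcbcc
  11 |   8 | gcbcc
  12 |   1 | ggafdccgcbcc

SA = [3, 10, 12, 9, 11, 6, 7, 0, 5, 4, 2, 8, 1]
rank  pair      lcp
   1  s[3:],s[10:]  0  ''
   2  s[10:],s[12:]  0  ''
   3  s[12:],s[9:]  1  'c'
   4  s[9:],s[11:]  1  'c'
   5  s[11:],s[6:]  2  'cc'
   6  s[6:],s[7:]  1  'c'
   7  s[7:],s[0:]  2  'cg'
   8  s[0:],s[5:]  0  ''
   9  s[5:],s[4:]  0  ''
  10  s[4:],s[2:]  0  ''
  11  s[2:],s[8:]  1  'g'
  12  s[8:],s[1:]  1  'g'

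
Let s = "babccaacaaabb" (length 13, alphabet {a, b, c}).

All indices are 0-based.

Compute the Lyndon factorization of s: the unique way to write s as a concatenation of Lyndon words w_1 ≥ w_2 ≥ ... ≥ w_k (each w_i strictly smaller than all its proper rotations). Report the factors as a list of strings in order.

emit factor 1: 'b' (i=0, period=1)
emit factor 2: 'abcc' (i=1, period=4)
emit factor 3: 'aac' (i=5, period=3)
emit factor 4: 'aaabb' (i=8, period=5)

["b", "abcc", "aac", "aaabb"]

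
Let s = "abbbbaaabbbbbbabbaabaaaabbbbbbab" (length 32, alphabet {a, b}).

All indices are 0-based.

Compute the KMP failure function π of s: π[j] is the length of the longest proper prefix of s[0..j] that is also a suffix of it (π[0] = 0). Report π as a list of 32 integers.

π[0] = 0
j=1 s[j]='b': π[1]=0 (border '')
j=2 s[j]='b': π[2]=0 (border '')
j=3 s[j]='b': π[3]=0 (border '')
j=4 s[j]='b': π[4]=0 (border '')
j=5 s[j]='a': π[5]=1 (border 'a')
j=6 s[j]='a': k: 1→0; π[6]=1 (border 'a')
j=7 s[j]='a': k: 1→0; π[7]=1 (border 'a')
j=8 s[j]='b': π[8]=2 (border 'ab')
j=9 s[j]='b': π[9]=3 (border 'abb')
j=10 s[j]='b': π[10]=4 (border 'abbb')
j=11 s[j]='b': π[11]=5 (border 'abbbb')
j=12 s[j]='b': k: 5→0; π[12]=0 (border '')
j=13 s[j]='b': π[13]=0 (border '')
j=14 s[j]='a': π[14]=1 (border 'a')
j=15 s[j]='b': π[15]=2 (border 'ab')
j=16 s[j]='b': π[16]=3 (border 'abb')
j=17 s[j]='a': k: 3→0; π[17]=1 (border 'a')
j=18 s[j]='a': k: 1→0; π[18]=1 (border 'a')
j=19 s[j]='b': π[19]=2 (border 'ab')
j=20 s[j]='a': k: 2→0; π[20]=1 (border 'a')
j=21 s[j]='a': k: 1→0; π[21]=1 (border 'a')
j=22 s[j]='a': k: 1→0; π[22]=1 (border 'a')
j=23 s[j]='a': k: 1→0; π[23]=1 (border 'a')
j=24 s[j]='b': π[24]=2 (border 'ab')
j=25 s[j]='b': π[25]=3 (border 'abb')
j=26 s[j]='b': π[26]=4 (border 'abbb')
j=27 s[j]='b': π[27]=5 (border 'abbbb')
j=28 s[j]='b': k: 5→0; π[28]=0 (border '')
j=29 s[j]='b': π[29]=0 (border '')
j=30 s[j]='a': π[30]=1 (border 'a')
j=31 s[j]='b': π[31]=2 (border 'ab')

[0, 0, 0, 0, 0, 1, 1, 1, 2, 3, 4, 5, 0, 0, 1, 2, 3, 1, 1, 2, 1, 1, 1, 1, 2, 3, 4, 5, 0, 0, 1, 2]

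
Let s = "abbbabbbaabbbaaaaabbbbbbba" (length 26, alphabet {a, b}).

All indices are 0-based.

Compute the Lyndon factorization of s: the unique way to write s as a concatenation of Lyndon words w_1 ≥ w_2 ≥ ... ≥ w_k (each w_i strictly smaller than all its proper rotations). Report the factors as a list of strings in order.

emit factor 1: 'abbb' (i=0, period=4)
emit factor 2: 'abbb' (i=4, period=4)
emit factor 3: 'aabbb' (i=8, period=5)
emit factor 4: 'aaaaabbbbbbb' (i=13, period=12)
emit factor 5: 'a' (i=25, period=1)

["abbb", "abbb", "aabbb", "aaaaabbbbbbb", "a"]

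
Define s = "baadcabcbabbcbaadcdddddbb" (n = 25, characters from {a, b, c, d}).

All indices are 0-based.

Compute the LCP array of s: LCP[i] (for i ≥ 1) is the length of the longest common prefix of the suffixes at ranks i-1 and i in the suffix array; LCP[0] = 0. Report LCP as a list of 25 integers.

rank | idx | suffix
   0 |   1 | aadcabcbabbcbaadcdddddbb
   1 |  14 | aadcdddddbb
   2 |   9 | abbcbaadcdddddbb
   3 |   5 | abcbabbcbaadcdddddbb
   4 |   2 | adcabcbabbcbaadcdddddbb
   5 |  15 | adcdddddbb
   6 |  24 | b
   7 |   0 | baadcabcbabbcbaadcdddddbb
   8 |  13 | baadcdddddbb
   9 |   8 | babbcbaadcdddddbb
  10 |  23 | bb
  11 |  10 | bbcbaadcdddddbb
  12 |  11 | bcbaadcdddddbb
  13 |   6 | bcbabbcbaadcdddddbb
  14 |   4 | cabcbabbcbaadcdddddbb
  15 |  12 | cbaadcdddddbb
  16 |   7 | cbabbcbaadcdddddbb
  17 |  17 | cdddddbb
  18 |  22 | dbb
  19 |   3 | dcabcbabbcbaadcdddddbb
  20 |  16 | dcdddddbb
  21 |  21 | ddbb
  22 |  20 | dddbb
  23 |  19 | ddddbb
  24 |  18 | dddddbb

SA = [1, 14, 9, 5, 2, 15, 24, 0, 13, 8, 23, 10, 11, 6, 4, 12, 7, 17, 22, 3, 16, 21, 20, 19, 18]
rank  pair      lcp
   1  s[1:],s[14:]  4  'aadc'
   2  s[14:],s[9:]  1  'a'
   3  s[9:],s[5:]  2  'ab'
   4  s[5:],s[2:]  1  'a'
   5  s[2:],s[15:]  3  'adc'
   6  s[15:],s[24:]  0  ''
   7  s[24:],s[0:]  1  'b'
   8  s[0:],s[13:]  5  'baadc'
   9  s[13:],s[8:]  2  'ba'
  10  s[8:],s[23:]  1  'b'
  11  s[23:],s[10:]  2  'bb'
  12  s[10:],s[11:]  1  'b'
  13  s[11:],s[6:]  4  'bcba'
  14  s[6:],s[4:]  0  ''
  15  s[4:],s[12:]  1  'c'
  16  s[12:],s[7:]  3  'cba'
  17  s[7:],s[17:]  1  'c'
  18  s[17:],s[22:]  0  ''
  19  s[22:],s[3:]  1  'd'
  20  s[3:],s[16:]  2  'dc'
  21  s[16:],s[21:]  1  'd'
  22  s[21:],s[20:]  2  'dd'
  23  s[20:],s[19:]  3  'ddd'
  24  s[19:],s[18:]  4  'dddd'

[0, 4, 1, 2, 1, 3, 0, 1, 5, 2, 1, 2, 1, 4, 0, 1, 3, 1, 0, 1, 2, 1, 2, 3, 4]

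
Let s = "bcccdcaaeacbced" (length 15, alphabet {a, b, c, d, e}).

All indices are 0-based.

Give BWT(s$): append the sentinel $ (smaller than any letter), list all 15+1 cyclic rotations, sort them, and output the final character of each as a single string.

rank  rotation          last
    0  $bcccdcaaeacbced  d
    1  aaeacbced$bcccdc  c
    2  acbced$bcccdcaae  e
    3  aeacbced$bcccdca  a
    4  bcccdcaaeacbced$  $
    5  bced$bcccdcaaeac  c
    6  caaeacbced$bcccd  d
    7  cbced$bcccdcaaea  a
    8  cccdcaaeacbced$b  b
    9  ccdcaaeacbced$bc  c
   10  cdcaaeacbced$bcc  c
   11  ced$bcccdcaaeacb  b
   12  d$bcccdcaaeacbce  e
   13  dcaaeacbced$bccc  c
   14  eacbced$bcccdcaa  a
   15  ed$bcccdcaaeacbc  c

dcea$cdabccbecac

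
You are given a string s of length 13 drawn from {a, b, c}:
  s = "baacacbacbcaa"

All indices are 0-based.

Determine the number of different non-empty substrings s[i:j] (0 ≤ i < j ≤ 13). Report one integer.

74

rank→(start, suffix):
  0 → (12, 'a')
  1 → (11, 'aa')
  2 → (1, 'aacacbacbcaa')
  3 → (2, 'acacbacbcaa')
  4 → (4, 'acbacbcaa')
  5 → (7, 'acbcaa')
  6 → (0, 'baacacbacbcaa')
  7 → (6, 'bacbcaa')
  8 → (9, 'bcaa')
  9 → (10, 'caa')
  10 → (3, 'cacbacbcaa')
  11 → (5, 'cbacbcaa')
  12 → (8, 'cbcaa')

SA = [12, 11, 1, 2, 4, 7, 0, 6, 9, 10, 3, 5, 8]
rank  pair      lcp
   1  s[12:],s[11:]  1  'a'
   2  s[11:],s[1:]  2  'aa'
   3  s[1:],s[2:]  1  'a'
   4  s[2:],s[4:]  2  'ac'
   5  s[4:],s[7:]  3  'acb'
   6  s[7:],s[0:]  0  ''
   7  s[0:],s[6:]  2  'ba'
   8  s[6:],s[9:]  1  'b'
   9  s[9:],s[10:]  0  ''
  10  s[10:],s[3:]  2  'ca'
  11  s[3:],s[5:]  1  'c'
  12  s[5:],s[8:]  2  'cb'

n(n+1)/2 = 13·14/2 = 91
Σ LCP = 0 + 1 + 2 + 1 + 2 + 3 + 0 + 2 + 1 + 0 + 2 + 1 + 2 = 17
distinct = 91 − 17 = 74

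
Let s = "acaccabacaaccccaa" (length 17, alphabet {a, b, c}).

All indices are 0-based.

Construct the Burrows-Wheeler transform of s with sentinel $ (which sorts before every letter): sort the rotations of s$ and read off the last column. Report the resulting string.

aacccb$caacacacaca

rank  rotation            last
    0  $acaccabacaaccccaa  a
    1  a$acaccabacaacccca  a
    2  aa$acaccabacaacccc  c
    3  aaccccaa$acaccabac  c
    4  abacaaccccaa$acacc  c
    5  acaaccccaa$acaccab  b
    6  acaccabacaaccccaa$  $
    7  accabacaaccccaa$ac  c
    8  accccaa$acaccabaca  a
    9  bacaaccccaa$acacca  a
   10  caa$acaccabacaaccc  c
   11  caaccccaa$acaccaba  a
   12  cabacaaccccaa$acac  c
   13  caccabacaaccccaa$a  a
   14  ccaa$acaccabacaacc  c
   15  ccabacaaccccaa$aca  a
   16  cccaa$acaccabacaac  c
   17  ccccaa$acaccabacaa  a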